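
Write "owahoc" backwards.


Input string: 'owahoc'
Operation: reverse character order
Original order: 'o' -> 'w' -> 'a' -> 'h' -> 'o' -> 'c'
Reversed order: 'c' -> 'o' -> 'h' -> 'a' -> 'w' -> 'o'
Result: cohawo


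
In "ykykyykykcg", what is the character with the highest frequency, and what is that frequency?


Input: 'ykykyykykcg'
Operation: tally each character
Counts: 'c':1, 'g':1, 'k':4, 'y':5
Maximum: 'y' appears 5 times


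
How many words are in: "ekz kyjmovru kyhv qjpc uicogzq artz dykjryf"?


Input string: 'ekz kyjmovru kyhv qjpc uicogzq artz dykjryf'
Operation: split by spaces
Words found: 'ekz', 'kyjmovru', 'kyhv', 'qjpc', 'uicogzq', 'artz', 'dykjryf'
Word count: 7


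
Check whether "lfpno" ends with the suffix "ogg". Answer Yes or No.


Input string: 'lfpno'
Suffix to check: 'ogg'
Last 3 characters of input: 'pno'
Match: False
Result: No


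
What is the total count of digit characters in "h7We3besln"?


Input string: 'h7We3besln'
Operation: count digit characters (0-9)
Scan: 'h', '7'(digit), 'W', 'e', '3'(digit), 'b', 'e', 's', 'l', 'n'
Digits found: 2
Result: 2


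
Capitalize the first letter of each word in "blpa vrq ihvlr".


Input string: 'blpa vrq ihvlr'
Operation: capitalize first letter of each word
Word transformations: 'blpa'->'Blpa', 'vrq'->'Vrq', 'ihvlr'->'Ihvlr'
Result: Blpa Vrq Ihvlr


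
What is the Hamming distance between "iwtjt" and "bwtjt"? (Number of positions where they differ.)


String 1: 'iwtjt'
String 2: 'bwtjt'
Compare each position: pos 0: 'i'!='b', pos 1: 'w'=='w', pos 2: 't'=='t', pos 3: 'j'=='j', pos 4: 't'=='t'
Differing positions: 1
Hamming distance: 1


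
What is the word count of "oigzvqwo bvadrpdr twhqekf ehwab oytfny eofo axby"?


Input string: 'oigzvqwo bvadrpdr twhqekf ehwab oytfny eofo axby'
Operation: split by spaces
Words found: 'oigzvqwo', 'bvadrpdr', 'twhqekf', 'ehwab', 'oytfny', 'eofo', 'axby'
Word count: 7


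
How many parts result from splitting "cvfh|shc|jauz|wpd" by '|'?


Input string: 'cvfh|shc|jauz|wpd'
Delimiter: '|'
Split result: 'cvfh', 'shc', 'jauz', 'wpd'
Number of parts: 4


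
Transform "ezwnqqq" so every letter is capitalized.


Input string: 'ezwnqqq'
Operation: convert each letter to uppercase
Mapping: 'e'->'E', 'z'->'Z', 'w'->'W', 'n'->'N', 'q'->'Q', 'q'->'Q', 'q'->'Q'
Result: EZWNQQQ


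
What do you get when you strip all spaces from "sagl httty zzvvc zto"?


Input string: 'sagl httty zzvvc zto'
Operation: remove all spaces
Words: 'sagl', 'httty', 'zzvvc', 'zto'
Join without spaces: saglhtttyzzvvczto


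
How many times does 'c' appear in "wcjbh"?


Input string: 'wcjbh'
Target character: 'c'
Scan each position: s[1]='c'
Matches found at indices: 1
Total: 1


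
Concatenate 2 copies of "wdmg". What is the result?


Input string: 'wdmg'
Operation: repeat 2 times
Concatenation: 'wdmg' + 'wdmg'
Result: wdmgwdmg


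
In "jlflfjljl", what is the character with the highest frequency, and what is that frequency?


Input: 'jlflfjljl'
Operation: tally each character
Counts: 'f':2, 'j':3, 'l':4
Maximum: 'l' appears 4 times


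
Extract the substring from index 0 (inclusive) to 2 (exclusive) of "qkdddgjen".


Input string: 'qkdddgjen'
Operation: slice [0:2]
Extract characters: s[0]='q', s[1]='k'
Result: qk


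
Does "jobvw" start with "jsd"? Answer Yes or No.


Input string: 'jobvw'
Prefix to check: 'jsd'
First 3 characters of input: 'job'
Match: False
Result: No


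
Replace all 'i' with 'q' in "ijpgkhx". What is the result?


Input string: 'ijpgkhx'
Operation: replace 'i' with 'q'
Positions of 'i': 0
After replacement: qjpgkhx


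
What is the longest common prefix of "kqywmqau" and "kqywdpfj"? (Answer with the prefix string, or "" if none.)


String 1: 'kqywmqau'
String 2: 'kqywdpfj'
Compare position by position:
pos 0: 'k' vs 'k' match
pos 1: 'q' vs 'q' match
pos 2: 'y' vs 'y' match
pos 3: 'w' vs 'w' match
pos 4: 'm' vs 'd' differ -> stop
Longest common prefix: "kqyw" (length 4)


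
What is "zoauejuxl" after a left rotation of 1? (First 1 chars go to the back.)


Input: 'zoauejuxl', shift = 1
Operation: split at index 1 and swap parts
Front part s[0:1] = 'z'
Back part s[1:] = 'oauejuxl'
Rotated = back + front = 'oauejuxl' + 'z'
Result: oauejuxlz


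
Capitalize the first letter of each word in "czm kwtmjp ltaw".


Input string: 'czm kwtmjp ltaw'
Operation: capitalize first letter of each word
Word transformations: 'czm'->'Czm', 'kwtmjp'->'Kwtmjp', 'ltaw'->'Ltaw'
Result: Czm Kwtmjp Ltaw


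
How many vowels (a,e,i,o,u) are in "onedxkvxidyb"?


Input string: 'onedxkvxidyb'
Operation: count vowels (a, e, i, o, u)
Scan: s[0]='o' (vowel), s[1]='n', s[2]='e' (vowel), s[3]='d', s[4]='x', s[5]='k', s[6]='v', s[7]='x', s[8]='i' (vowel), s[9]='d', s[10]='y', s[11]='b'
Vowels found: 3
Result: 3


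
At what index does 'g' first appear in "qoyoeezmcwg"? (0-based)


Input string: 'qoyoeezmcwg'
Target: 'g'
Scanning left to right: s[0]='q', s[1]='o', s[2]='y', s[3]='o', s[4]='e', s[5]='e', s[6]='z', s[7]='m', s[8]='c', s[9]='w', s[10]='g'
First match at index: 10


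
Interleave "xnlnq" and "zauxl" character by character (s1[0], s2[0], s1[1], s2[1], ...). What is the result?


String 1: 'xnlnq'
String 2: 'zauxl'
Operation: alternate characters
Pairs: 'x'+'z', 'n'+'a', 'l'+'u', 'n'+'x', 'q'+'l'
Result: xznalunxql


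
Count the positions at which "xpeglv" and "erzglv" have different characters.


String 1: 'xpeglv'
String 2: 'erzglv'
Compare each position: pos 0: 'x'!='e', pos 1: 'p'!='r', pos 2: 'e'!='z', pos 3: 'g'=='g', pos 4: 'l'=='l', pos 5: 'v'=='v'
Differing positions: 3
Hamming distance: 3


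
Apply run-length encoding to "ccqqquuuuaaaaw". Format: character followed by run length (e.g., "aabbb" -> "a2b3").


Input: 'ccqqquuuuaaaaw'
Operation: identify consecutive runs
Runs: 'cc' -> c2, 'qqq' -> q3, 'uuuu' -> u4, 'aaaa' -> a4, 'w' -> w1
Encoded: c2q3u4a4w1


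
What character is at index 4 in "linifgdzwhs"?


Input string: 'linifgdzwhs'
Operation: get character at index 4
Index mapping: s[0]='l', s[1]='i', s[2]='n', s[3]='i', s[4]='f'
Result: 'f'


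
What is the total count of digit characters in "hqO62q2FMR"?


Input string: 'hqO62q2FMR'
Operation: count digit characters (0-9)
Scan: 'h', 'q', 'O', '6'(digit), '2'(digit), 'q', '2'(digit), 'F', 'M', 'R'
Digits found: 3
Result: 3


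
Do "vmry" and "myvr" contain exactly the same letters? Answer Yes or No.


String 1: 'vmry' -> sorted: 'mrvy'
String 2: 'myvr' -> sorted: 'mrvy'
Compare sorted forms: 'mrvy' == 'mrvy'
Anagram: Yes


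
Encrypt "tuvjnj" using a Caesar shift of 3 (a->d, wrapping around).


Input: 'tuvjnj', shift = 3
Operation: for each letter, (position + 3) mod 26
Mapping: 't'(19+3=22)->'w', 'u'(20+3=23)->'x', 'v'(21+3=24)->'y', 'j'(9+3=12)->'m', 'n'(13+3=16)->'q', 'j'(9+3=12)->'m'
Result: wxymqm


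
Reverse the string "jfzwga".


Input string: 'jfzwga'
Operation: reverse character order
Original order: 'j' -> 'f' -> 'z' -> 'w' -> 'g' -> 'a'
Reversed order: 'a' -> 'g' -> 'w' -> 'z' -> 'f' -> 'j'
Result: agwzfj


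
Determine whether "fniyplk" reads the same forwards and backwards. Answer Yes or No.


Input string: 'fniyplk'
Reversed: 'klpyinf'
Compare pairs: s[0]='f' vs s[6]='k' (mismatch), s[1]='n' vs s[5]='l' (mismatch), s[2]='i' vs s[4]='p' (mismatch)
Palindrome: No


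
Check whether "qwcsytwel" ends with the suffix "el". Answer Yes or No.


Input string: 'qwcsytwel'
Suffix to check: 'el'
Last 2 characters of input: 'el'
Match: True
Result: Yes


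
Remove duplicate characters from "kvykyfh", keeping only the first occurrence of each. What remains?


Input: 'kvykyfh'
Operation: keep first occurrence of each character
Scan: s[0]='k' new -> keep; s[1]='v' new -> keep; s[2]='y' new -> keep; s[3]='k' seen -> skip; s[4]='y' seen -> skip; s[5]='f' new -> keep; s[6]='h' new -> keep
Result: kvyfh


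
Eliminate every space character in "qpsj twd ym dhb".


Input string: 'qpsj twd ym dhb'
Operation: remove all spaces
Words: 'qpsj', 'twd', 'ym', 'dhb'
Join without spaces: qpsjtwdymdhb


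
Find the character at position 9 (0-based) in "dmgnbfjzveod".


Input string: 'dmgnbfjzveod'
Operation: get character at index 9
Index mapping: s[0]='d', s[1]='m', s[2]='g', s[3]='n', s[4]='b', s[5]='f', s[6]='j', s[7]='z', s[8]='v', s[9]='e'
Result: 'e'


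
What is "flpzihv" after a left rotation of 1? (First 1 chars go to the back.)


Input: 'flpzihv', shift = 1
Operation: split at index 1 and swap parts
Front part s[0:1] = 'f'
Back part s[1:] = 'lpzihv'
Rotated = back + front = 'lpzihv' + 'f'
Result: lpzihvf


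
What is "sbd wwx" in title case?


Input string: 'sbd wwx'
Operation: capitalize first letter of each word
Word transformations: 'sbd'->'Sbd', 'wwx'->'Wwx'
Result: Sbd Wwx


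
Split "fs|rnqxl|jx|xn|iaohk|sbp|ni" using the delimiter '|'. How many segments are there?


Input string: 'fs|rnqxl|jx|xn|iaohk|sbp|ni'
Delimiter: '|'
Split result: 'fs', 'rnqxl', 'jx', 'xn', 'iaohk', 'sbp', 'ni'
Number of parts: 7


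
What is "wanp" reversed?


Input string: 'wanp'
Operation: reverse character order
Original order: 'w' -> 'a' -> 'n' -> 'p'
Reversed order: 'p' -> 'n' -> 'a' -> 'w'
Result: pnaw


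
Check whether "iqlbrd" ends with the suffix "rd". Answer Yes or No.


Input string: 'iqlbrd'
Suffix to check: 'rd'
Last 2 characters of input: 'rd'
Match: True
Result: Yes


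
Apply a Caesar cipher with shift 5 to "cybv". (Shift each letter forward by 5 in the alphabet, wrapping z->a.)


Input: 'cybv', shift = 5
Operation: for each letter, (position + 5) mod 26
Mapping: 'c'(2+5=7)->'h', 'y'(24+5=29, 29 mod 26=3)->'d', 'b'(1+5=6)->'g', 'v'(21+5=26, 26 mod 26=0)->'a'
Result: hdga


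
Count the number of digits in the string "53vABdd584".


Input string: '53vABdd584'
Operation: count digit characters (0-9)
Scan: '5'(digit), '3'(digit), 'v', 'A', 'B', 'd', 'd', '5'(digit), '8'(digit), '4'(digit)
Digits found: 5
Result: 5


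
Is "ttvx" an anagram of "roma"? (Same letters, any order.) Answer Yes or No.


String 1: 'roma' -> sorted: 'amor'
String 2: 'ttvx' -> sorted: 'ttvx'
Compare sorted forms: 'amor' != 'ttvx'
Anagram: No


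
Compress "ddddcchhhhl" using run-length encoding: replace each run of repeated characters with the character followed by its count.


Input: 'ddddcchhhhl'
Operation: identify consecutive runs
Runs: 'dddd' -> d4, 'cc' -> c2, 'hhhh' -> h4, 'l' -> l1
Encoded: d4c2h4l1


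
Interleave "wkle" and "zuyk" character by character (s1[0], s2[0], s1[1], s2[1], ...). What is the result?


String 1: 'wkle'
String 2: 'zuyk'
Operation: alternate characters
Pairs: 'w'+'z', 'k'+'u', 'l'+'y', 'e'+'k'
Result: wzkulyek


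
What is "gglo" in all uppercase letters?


Input string: 'gglo'
Operation: convert each letter to uppercase
Mapping: 'g'->'G', 'g'->'G', 'l'->'L', 'o'->'O'
Result: GGLO


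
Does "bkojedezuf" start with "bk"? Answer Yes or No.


Input string: 'bkojedezuf'
Prefix to check: 'bk'
First 2 characters of input: 'bk'
Match: True
Result: Yes


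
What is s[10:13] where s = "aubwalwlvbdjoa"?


Input string: 'aubwalwlvbdjoa'
Operation: slice [10:13]
Extract characters: s[10]='d', s[11]='j', s[12]='o'
Result: djo


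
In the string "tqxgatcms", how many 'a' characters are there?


Input string: 'tqxgatcms'
Target character: 'a'
Scan each position: s[4]='a'
Matches found at indices: 4
Total: 1


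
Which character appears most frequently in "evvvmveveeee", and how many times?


Input: 'evvvmveveeee'
Operation: tally each character
Counts: 'e':6, 'm':1, 'v':5
Maximum: 'e' appears 6 times


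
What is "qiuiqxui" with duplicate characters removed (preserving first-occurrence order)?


Input: 'qiuiqxui'
Operation: keep first occurrence of each character
Scan: s[0]='q' new -> keep; s[1]='i' new -> keep; s[2]='u' new -> keep; s[3]='i' seen -> skip; s[4]='q' seen -> skip; s[5]='x' new -> keep; s[6]='u' seen -> skip; s[7]='i' seen -> skip
Result: qiux


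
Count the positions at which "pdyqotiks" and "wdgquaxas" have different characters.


String 1: 'pdyqotiks'
String 2: 'wdgquaxas'
Compare each position: pos 0: 'p'!='w', pos 1: 'd'=='d', pos 2: 'y'!='g', pos 3: 'q'=='q', pos 4: 'o'!='u', pos 5: 't'!='a', pos 6: 'i'!='x', pos 7: 'k'!='a', pos 8: 's'=='s'
Differing positions: 6
Hamming distance: 6


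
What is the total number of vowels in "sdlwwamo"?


Input string: 'sdlwwamo'
Operation: count vowels (a, e, i, o, u)
Scan: s[0]='s', s[1]='d', s[2]='l', s[3]='w', s[4]='w', s[5]='a' (vowel), s[6]='m', s[7]='o' (vowel)
Vowels found: 2
Result: 2


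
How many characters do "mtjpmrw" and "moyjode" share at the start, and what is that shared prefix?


String 1: 'mtjpmrw'
String 2: 'moyjode'
Compare position by position:
pos 0: 'm' vs 'm' match
pos 1: 't' vs 'o' differ -> stop
Longest common prefix: "m" (length 1)


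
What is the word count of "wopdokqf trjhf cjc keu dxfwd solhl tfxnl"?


Input string: 'wopdokqf trjhf cjc keu dxfwd solhl tfxnl'
Operation: split by spaces
Words found: 'wopdokqf', 'trjhf', 'cjc', 'keu', 'dxfwd', 'solhl', 'tfxnl'
Word count: 7


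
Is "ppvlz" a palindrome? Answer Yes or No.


Input string: 'ppvlz'
Reversed: 'zlvpp'
Compare pairs: s[0]='p' vs s[4]='z' (mismatch), s[1]='p' vs s[3]='l' (mismatch)
Palindrome: No


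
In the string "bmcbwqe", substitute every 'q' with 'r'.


Input string: 'bmcbwqe'
Operation: replace 'q' with 'r'
Positions of 'q': 5
After replacement: bmcbwre


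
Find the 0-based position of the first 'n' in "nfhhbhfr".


Input string: 'nfhhbhfr'
Target: 'n'
Scanning left to right: s[0]='n'
First match at index: 0


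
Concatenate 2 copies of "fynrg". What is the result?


Input string: 'fynrg'
Operation: repeat 2 times
Concatenation: 'fynrg' + 'fynrg'
Result: fynrgfynrg


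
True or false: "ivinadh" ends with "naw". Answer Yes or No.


Input string: 'ivinadh'
Suffix to check: 'naw'
Last 3 characters of input: 'adh'
Match: False
Result: No


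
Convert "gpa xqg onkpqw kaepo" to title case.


Input string: 'gpa xqg onkpqw kaepo'
Operation: capitalize first letter of each word
Word transformations: 'gpa'->'Gpa', 'xqg'->'Xqg', 'onkpqw'->'Onkpqw', 'kaepo'->'Kaepo'
Result: Gpa Xqg Onkpqw Kaepo


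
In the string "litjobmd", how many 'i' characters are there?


Input string: 'litjobmd'
Target character: 'i'
Scan each position: s[1]='i'
Matches found at indices: 1
Total: 1


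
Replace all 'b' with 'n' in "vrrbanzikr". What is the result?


Input string: 'vrrbanzikr'
Operation: replace 'b' with 'n'
Positions of 'b': 3
After replacement: vrrnanzikr


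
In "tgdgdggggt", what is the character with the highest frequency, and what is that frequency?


Input: 'tgdgdggggt'
Operation: tally each character
Counts: 'd':2, 'g':6, 't':2
Maximum: 'g' appears 6 times


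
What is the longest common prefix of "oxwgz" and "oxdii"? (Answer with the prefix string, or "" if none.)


String 1: 'oxwgz'
String 2: 'oxdii'
Compare position by position:
pos 0: 'o' vs 'o' match
pos 1: 'x' vs 'x' match
pos 2: 'w' vs 'd' differ -> stop
Longest common prefix: "ox" (length 2)


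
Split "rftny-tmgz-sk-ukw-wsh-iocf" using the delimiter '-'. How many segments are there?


Input string: 'rftny-tmgz-sk-ukw-wsh-iocf'
Delimiter: '-'
Split result: 'rftny', 'tmgz', 'sk', 'ukw', 'wsh', 'iocf'
Number of parts: 6


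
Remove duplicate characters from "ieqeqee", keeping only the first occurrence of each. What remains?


Input: 'ieqeqee'
Operation: keep first occurrence of each character
Scan: s[0]='i' new -> keep; s[1]='e' new -> keep; s[2]='q' new -> keep; s[3]='e' seen -> skip; s[4]='q' seen -> skip; s[5]='e' seen -> skip; s[6]='e' seen -> skip
Result: ieq


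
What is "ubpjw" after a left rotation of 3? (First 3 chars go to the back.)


Input: 'ubpjw', shift = 3
Operation: split at index 3 and swap parts
Front part s[0:3] = 'ubp'
Back part s[3:] = 'jw'
Rotated = back + front = 'jw' + 'ubp'
Result: jwubp


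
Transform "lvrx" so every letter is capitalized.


Input string: 'lvrx'
Operation: convert each letter to uppercase
Mapping: 'l'->'L', 'v'->'V', 'r'->'R', 'x'->'X'
Result: LVRX


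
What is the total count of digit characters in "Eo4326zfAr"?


Input string: 'Eo4326zfAr'
Operation: count digit characters (0-9)
Scan: 'E', 'o', '4'(digit), '3'(digit), '2'(digit), '6'(digit), 'z', 'f', 'A', 'r'
Digits found: 4
Result: 4


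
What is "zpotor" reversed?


Input string: 'zpotor'
Operation: reverse character order
Original order: 'z' -> 'p' -> 'o' -> 't' -> 'o' -> 'r'
Reversed order: 'r' -> 'o' -> 't' -> 'o' -> 'p' -> 'z'
Result: rotopz


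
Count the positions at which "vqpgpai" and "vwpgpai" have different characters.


String 1: 'vqpgpai'
String 2: 'vwpgpai'
Compare each position: pos 0: 'v'=='v', pos 1: 'q'!='w', pos 2: 'p'=='p', pos 3: 'g'=='g', pos 4: 'p'=='p', pos 5: 'a'=='a', pos 6: 'i'=='i'
Differing positions: 1
Hamming distance: 1


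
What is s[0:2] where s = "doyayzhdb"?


Input string: 'doyayzhdb'
Operation: slice [0:2]
Extract characters: s[0]='d', s[1]='o'
Result: do


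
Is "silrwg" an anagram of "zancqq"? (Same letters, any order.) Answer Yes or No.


String 1: 'zancqq' -> sorted: 'acnqqz'
String 2: 'silrwg' -> sorted: 'gilrsw'
Compare sorted forms: 'acnqqz' != 'gilrsw'
Anagram: No


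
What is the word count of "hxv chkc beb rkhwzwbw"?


Input string: 'hxv chkc beb rkhwzwbw'
Operation: split by spaces
Words found: 'hxv', 'chkc', 'beb', 'rkhwzwbw'
Word count: 4


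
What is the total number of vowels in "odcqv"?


Input string: 'odcqv'
Operation: count vowels (a, e, i, o, u)
Scan: s[0]='o' (vowel), s[1]='d', s[2]='c', s[3]='q', s[4]='v'
Vowels found: 1
Result: 1


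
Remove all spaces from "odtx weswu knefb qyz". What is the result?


Input string: 'odtx weswu knefb qyz'
Operation: remove all spaces
Words: 'odtx', 'weswu', 'knefb', 'qyz'
Join without spaces: odtxweswuknefbqyz


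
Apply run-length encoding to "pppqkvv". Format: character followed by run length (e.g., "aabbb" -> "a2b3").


Input: 'pppqkvv'
Operation: identify consecutive runs
Runs: 'ppp' -> p3, 'q' -> q1, 'k' -> k1, 'vv' -> v2
Encoded: p3q1k1v2


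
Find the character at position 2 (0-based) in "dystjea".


Input string: 'dystjea'
Operation: get character at index 2
Index mapping: s[0]='d', s[1]='y', s[2]='s'
Result: 's'


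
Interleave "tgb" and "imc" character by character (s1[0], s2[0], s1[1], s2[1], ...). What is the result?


String 1: 'tgb'
String 2: 'imc'
Operation: alternate characters
Pairs: 't'+'i', 'g'+'m', 'b'+'c'
Result: tigmbc


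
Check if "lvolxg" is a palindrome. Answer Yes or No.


Input string: 'lvolxg'
Reversed: 'gxlovl'
Compare pairs: s[0]='l' vs s[5]='g' (mismatch), s[1]='v' vs s[4]='x' (mismatch), s[2]='o' vs s[3]='l' (mismatch)
Palindrome: No


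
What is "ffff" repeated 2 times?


Input string: 'ffff'
Operation: repeat 2 times
Concatenation: 'ffff' + 'ffff'
Result: ffffffff


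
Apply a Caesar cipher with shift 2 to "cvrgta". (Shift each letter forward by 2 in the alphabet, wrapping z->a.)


Input: 'cvrgta', shift = 2
Operation: for each letter, (position + 2) mod 26
Mapping: 'c'(2+2=4)->'e', 'v'(21+2=23)->'x', 'r'(17+2=19)->'t', 'g'(6+2=8)->'i', 't'(19+2=21)->'v', 'a'(0+2=2)->'c'
Result: extivc


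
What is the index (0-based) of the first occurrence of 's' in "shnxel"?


Input string: 'shnxel'
Target: 's'
Scanning left to right: s[0]='s'
First match at index: 0


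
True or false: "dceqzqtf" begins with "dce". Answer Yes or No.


Input string: 'dceqzqtf'
Prefix to check: 'dce'
First 3 characters of input: 'dce'
Match: True
Result: Yes


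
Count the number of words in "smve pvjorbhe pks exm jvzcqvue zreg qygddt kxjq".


Input string: 'smve pvjorbhe pks exm jvzcqvue zreg qygddt kxjq'
Operation: split by spaces
Words found: 'smve', 'pvjorbhe', 'pks', 'exm', 'jvzcqvue', 'zreg', 'qygddt', 'kxjq'
Word count: 8


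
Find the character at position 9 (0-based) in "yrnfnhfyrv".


Input string: 'yrnfnhfyrv'
Operation: get character at index 9
Index mapping: s[0]='y', s[1]='r', s[2]='n', s[3]='f', s[4]='n', s[5]='h', s[6]='f', s[7]='y', s[8]='r', s[9]='v'
Result: 'v'


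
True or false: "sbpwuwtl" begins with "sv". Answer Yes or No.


Input string: 'sbpwuwtl'
Prefix to check: 'sv'
First 2 characters of input: 'sb'
Match: False
Result: No


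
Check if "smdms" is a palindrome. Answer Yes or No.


Input string: 'smdms'
Reversed: 'smdms'
Compare pairs: s[0]='s' vs s[4]='s' (match), s[1]='m' vs s[3]='m' (match)
Palindrome: Yes


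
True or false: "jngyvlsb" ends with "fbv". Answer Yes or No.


Input string: 'jngyvlsb'
Suffix to check: 'fbv'
Last 3 characters of input: 'lsb'
Match: False
Result: No


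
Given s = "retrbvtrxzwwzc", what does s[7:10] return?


Input string: 'retrbvtrxzwwzc'
Operation: slice [7:10]
Extract characters: s[7]='r', s[8]='x', s[9]='z'
Result: rxz


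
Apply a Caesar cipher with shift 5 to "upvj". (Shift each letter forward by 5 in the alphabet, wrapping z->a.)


Input: 'upvj', shift = 5
Operation: for each letter, (position + 5) mod 26
Mapping: 'u'(20+5=25)->'z', 'p'(15+5=20)->'u', 'v'(21+5=26, 26 mod 26=0)->'a', 'j'(9+5=14)->'o'
Result: zuao


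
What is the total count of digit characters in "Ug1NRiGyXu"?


Input string: 'Ug1NRiGyXu'
Operation: count digit characters (0-9)
Scan: 'U', 'g', '1'(digit), 'N', 'R', 'i', 'G', 'y', 'X', 'u'
Digits found: 1
Result: 1


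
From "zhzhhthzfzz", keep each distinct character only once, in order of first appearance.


Input: 'zhzhhthzfzz'
Operation: keep first occurrence of each character
Scan: s[0]='z' new -> keep; s[1]='h' new -> keep; s[2]='z' seen -> skip; s[3]='h' seen -> skip; s[4]='h' seen -> skip; s[5]='t' new -> keep; s[6]='h' seen -> skip; s[7]='z' seen -> skip; s[8]='f' new -> keep; s[9]='z' seen -> skip; s[10]='z' seen -> skip
Result: zhtf


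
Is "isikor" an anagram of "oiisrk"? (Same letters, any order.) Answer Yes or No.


String 1: 'oiisrk' -> sorted: 'iikors'
String 2: 'isikor' -> sorted: 'iikors'
Compare sorted forms: 'iikors' == 'iikors'
Anagram: Yes


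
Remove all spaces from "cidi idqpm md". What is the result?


Input string: 'cidi idqpm md'
Operation: remove all spaces
Words: 'cidi', 'idqpm', 'md'
Join without spaces: cidiidqpmmd


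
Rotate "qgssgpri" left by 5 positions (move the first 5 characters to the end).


Input: 'qgssgpri', shift = 5
Operation: split at index 5 and swap parts
Front part s[0:5] = 'qgssg'
Back part s[5:] = 'pri'
Rotated = back + front = 'pri' + 'qgssg'
Result: priqgssg


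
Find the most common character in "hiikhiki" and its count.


Input: 'hiikhiki'
Operation: tally each character
Counts: 'h':2, 'i':4, 'k':2
Maximum: 'i' appears 4 times


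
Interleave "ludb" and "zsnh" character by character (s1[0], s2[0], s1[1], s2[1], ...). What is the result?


String 1: 'ludb'
String 2: 'zsnh'
Operation: alternate characters
Pairs: 'l'+'z', 'u'+'s', 'd'+'n', 'b'+'h'
Result: lzusdnbh


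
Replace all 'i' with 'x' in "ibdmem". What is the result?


Input string: 'ibdmem'
Operation: replace 'i' with 'x'
Positions of 'i': 0
After replacement: xbdmem


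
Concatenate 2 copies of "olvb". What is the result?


Input string: 'olvb'
Operation: repeat 2 times
Concatenation: 'olvb' + 'olvb'
Result: olvbolvb


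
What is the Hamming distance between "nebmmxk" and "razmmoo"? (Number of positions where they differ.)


String 1: 'nebmmxk'
String 2: 'razmmoo'
Compare each position: pos 0: 'n'!='r', pos 1: 'e'!='a', pos 2: 'b'!='z', pos 3: 'm'=='m', pos 4: 'm'=='m', pos 5: 'x'!='o', pos 6: 'k'!='o'
Differing positions: 5
Hamming distance: 5


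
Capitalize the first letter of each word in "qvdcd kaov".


Input string: 'qvdcd kaov'
Operation: capitalize first letter of each word
Word transformations: 'qvdcd'->'Qvdcd', 'kaov'->'Kaov'
Result: Qvdcd Kaov


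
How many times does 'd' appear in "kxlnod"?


Input string: 'kxlnod'
Target character: 'd'
Scan each position: s[5]='d'
Matches found at indices: 5
Total: 1


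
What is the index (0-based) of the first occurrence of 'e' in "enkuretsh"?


Input string: 'enkuretsh'
Target: 'e'
Scanning left to right: s[0]='e'
First match at index: 0


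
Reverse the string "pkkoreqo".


Input string: 'pkkoreqo'
Operation: reverse character order
Original order: 'p' -> 'k' -> 'k' -> 'o' -> 'r' -> 'e' -> 'q' -> 'o'
Reversed order: 'o' -> 'q' -> 'e' -> 'r' -> 'o' -> 'k' -> 'k' -> 'p'
Result: oqerokkp


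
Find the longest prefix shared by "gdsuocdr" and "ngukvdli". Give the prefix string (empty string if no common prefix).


String 1: 'gdsuocdr'
String 2: 'ngukvdli'
Compare position by position:
pos 0: 'g' vs 'n' differ -> stop
Longest common prefix: "" (length 0)


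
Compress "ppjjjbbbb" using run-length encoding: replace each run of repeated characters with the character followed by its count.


Input: 'ppjjjbbbb'
Operation: identify consecutive runs
Runs: 'pp' -> p2, 'jjj' -> j3, 'bbbb' -> b4
Encoded: p2j3b4


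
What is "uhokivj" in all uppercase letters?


Input string: 'uhokivj'
Operation: convert each letter to uppercase
Mapping: 'u'->'U', 'h'->'H', 'o'->'O', 'k'->'K', 'i'->'I', 'v'->'V', 'j'->'J'
Result: UHOKIVJ


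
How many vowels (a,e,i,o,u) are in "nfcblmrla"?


Input string: 'nfcblmrla'
Operation: count vowels (a, e, i, o, u)
Scan: s[0]='n', s[1]='f', s[2]='c', s[3]='b', s[4]='l', s[5]='m', s[6]='r', s[7]='l', s[8]='a' (vowel)
Vowels found: 1
Result: 1


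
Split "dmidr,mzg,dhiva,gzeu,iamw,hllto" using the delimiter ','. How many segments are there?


Input string: 'dmidr,mzg,dhiva,gzeu,iamw,hllto'
Delimiter: ','
Split result: 'dmidr', 'mzg', 'dhiva', 'gzeu', 'iamw', 'hllto'
Number of parts: 6


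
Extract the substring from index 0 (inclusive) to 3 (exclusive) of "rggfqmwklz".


Input string: 'rggfqmwklz'
Operation: slice [0:3]
Extract characters: s[0]='r', s[1]='g', s[2]='g'
Result: rgg


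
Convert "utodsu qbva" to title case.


Input string: 'utodsu qbva'
Operation: capitalize first letter of each word
Word transformations: 'utodsu'->'Utodsu', 'qbva'->'Qbva'
Result: Utodsu Qbva


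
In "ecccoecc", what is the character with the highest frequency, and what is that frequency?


Input: 'ecccoecc'
Operation: tally each character
Counts: 'c':5, 'e':2, 'o':1
Maximum: 'c' appears 5 times


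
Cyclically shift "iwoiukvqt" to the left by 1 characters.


Input: 'iwoiukvqt', shift = 1
Operation: split at index 1 and swap parts
Front part s[0:1] = 'i'
Back part s[1:] = 'woiukvqt'
Rotated = back + front = 'woiukvqt' + 'i'
Result: woiukvqti


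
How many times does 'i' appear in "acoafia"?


Input string: 'acoafia'
Target character: 'i'
Scan each position: s[5]='i'
Matches found at indices: 5
Total: 1


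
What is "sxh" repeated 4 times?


Input string: 'sxh'
Operation: repeat 4 times
Concatenation: 'sxh' + 'sxh' + 'sxh' + 'sxh'
Result: sxhsxhsxhsxh


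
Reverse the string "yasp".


Input string: 'yasp'
Operation: reverse character order
Original order: 'y' -> 'a' -> 's' -> 'p'
Reversed order: 'p' -> 's' -> 'a' -> 'y'
Result: psay


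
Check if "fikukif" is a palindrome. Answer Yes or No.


Input string: 'fikukif'
Reversed: 'fikukif'
Compare pairs: s[0]='f' vs s[6]='f' (match), s[1]='i' vs s[5]='i' (match), s[2]='k' vs s[4]='k' (match)
Palindrome: Yes


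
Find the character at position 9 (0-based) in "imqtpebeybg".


Input string: 'imqtpebeybg'
Operation: get character at index 9
Index mapping: s[0]='i', s[1]='m', s[2]='q', s[3]='t', s[4]='p', s[5]='e', s[6]='b', s[7]='e', s[8]='y', s[9]='b'
Result: 'b'


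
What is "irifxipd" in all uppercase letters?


Input string: 'irifxipd'
Operation: convert each letter to uppercase
Mapping: 'i'->'I', 'r'->'R', 'i'->'I', 'f'->'F', 'x'->'X', 'i'->'I', 'p'->'P', 'd'->'D'
Result: IRIFXIPD


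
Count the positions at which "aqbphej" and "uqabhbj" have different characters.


String 1: 'aqbphej'
String 2: 'uqabhbj'
Compare each position: pos 0: 'a'!='u', pos 1: 'q'=='q', pos 2: 'b'!='a', pos 3: 'p'!='b', pos 4: 'h'=='h', pos 5: 'e'!='b', pos 6: 'j'=='j'
Differing positions: 4
Hamming distance: 4


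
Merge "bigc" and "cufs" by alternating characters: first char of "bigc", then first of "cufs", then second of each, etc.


String 1: 'bigc'
String 2: 'cufs'
Operation: alternate characters
Pairs: 'b'+'c', 'i'+'u', 'g'+'f', 'c'+'s'
Result: bciugfcs


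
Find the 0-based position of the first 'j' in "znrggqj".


Input string: 'znrggqj'
Target: 'j'
Scanning left to right: s[0]='z', s[1]='n', s[2]='r', s[3]='g', s[4]='g', s[5]='q', s[6]='j'
First match at index: 6


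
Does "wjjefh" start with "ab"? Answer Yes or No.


Input string: 'wjjefh'
Prefix to check: 'ab'
First 2 characters of input: 'wj'
Match: False
Result: No


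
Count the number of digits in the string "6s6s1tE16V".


Input string: '6s6s1tE16V'
Operation: count digit characters (0-9)
Scan: '6'(digit), 's', '6'(digit), 's', '1'(digit), 't', 'E', '1'(digit), '6'(digit), 'V'
Digits found: 5
Result: 5


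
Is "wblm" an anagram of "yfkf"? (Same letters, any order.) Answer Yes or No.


String 1: 'yfkf' -> sorted: 'ffky'
String 2: 'wblm' -> sorted: 'blmw'
Compare sorted forms: 'ffky' != 'blmw'
Anagram: No


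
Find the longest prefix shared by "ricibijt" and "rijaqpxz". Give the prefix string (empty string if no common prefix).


String 1: 'ricibijt'
String 2: 'rijaqpxz'
Compare position by position:
pos 0: 'r' vs 'r' match
pos 1: 'i' vs 'i' match
pos 2: 'c' vs 'j' differ -> stop
Longest common prefix: "ri" (length 2)


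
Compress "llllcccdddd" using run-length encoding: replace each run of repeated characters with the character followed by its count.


Input: 'llllcccdddd'
Operation: identify consecutive runs
Runs: 'llll' -> l4, 'ccc' -> c3, 'dddd' -> d4
Encoded: l4c3d4


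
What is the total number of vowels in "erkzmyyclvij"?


Input string: 'erkzmyyclvij'
Operation: count vowels (a, e, i, o, u)
Scan: s[0]='e' (vowel), s[1]='r', s[2]='k', s[3]='z', s[4]='m', s[5]='y', s[6]='y', s[7]='c', s[8]='l', s[9]='v', s[10]='i' (vowel), s[11]='j'
Vowels found: 2
Result: 2


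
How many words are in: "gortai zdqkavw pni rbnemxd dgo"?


Input string: 'gortai zdqkavw pni rbnemxd dgo'
Operation: split by spaces
Words found: 'gortai', 'zdqkavw', 'pni', 'rbnemxd', 'dgo'
Word count: 5


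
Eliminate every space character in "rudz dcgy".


Input string: 'rudz dcgy'
Operation: remove all spaces
Words: 'rudz', 'dcgy'
Join without spaces: rudzdcgy


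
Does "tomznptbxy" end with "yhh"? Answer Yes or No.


Input string: 'tomznptbxy'
Suffix to check: 'yhh'
Last 3 characters of input: 'bxy'
Match: False
Result: No


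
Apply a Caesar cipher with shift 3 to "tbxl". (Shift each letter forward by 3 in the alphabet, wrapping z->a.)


Input: 'tbxl', shift = 3
Operation: for each letter, (position + 3) mod 26
Mapping: 't'(19+3=22)->'w', 'b'(1+3=4)->'e', 'x'(23+3=26, 26 mod 26=0)->'a', 'l'(11+3=14)->'o'
Result: weao


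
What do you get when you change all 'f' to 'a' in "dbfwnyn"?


Input string: 'dbfwnyn'
Operation: replace 'f' with 'a'
Positions of 'f': 2
After replacement: dbawnyn


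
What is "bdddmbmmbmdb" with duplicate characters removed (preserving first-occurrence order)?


Input: 'bdddmbmmbmdb'
Operation: keep first occurrence of each character
Scan: s[0]='b' new -> keep; s[1]='d' new -> keep; s[2]='d' seen -> skip; s[3]='d' seen -> skip; s[4]='m' new -> keep; s[5]='b' seen -> skip; s[6]='m' seen -> skip; s[7]='m' seen -> skip; s[8]='b' seen -> skip; s[9]='m' seen -> skip; s[10]='d' seen -> skip; s[11]='b' seen -> skip
Result: bdm


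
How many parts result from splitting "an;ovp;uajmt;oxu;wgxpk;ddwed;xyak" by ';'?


Input string: 'an;ovp;uajmt;oxu;wgxpk;ddwed;xyak'
Delimiter: ';'
Split result: 'an', 'ovp', 'uajmt', 'oxu', 'wgxpk', 'ddwed', 'xyak'
Number of parts: 7


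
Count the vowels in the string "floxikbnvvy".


Input string: 'floxikbnvvy'
Operation: count vowels (a, e, i, o, u)
Scan: s[0]='f', s[1]='l', s[2]='o' (vowel), s[3]='x', s[4]='i' (vowel), s[5]='k', s[6]='b', s[7]='n', s[8]='v', s[9]='v', s[10]='y'
Vowels found: 2
Result: 2


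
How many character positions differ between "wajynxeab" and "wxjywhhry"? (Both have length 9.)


String 1: 'wajynxeab'
String 2: 'wxjywhhry'
Compare each position: pos 0: 'w'=='w', pos 1: 'a'!='x', pos 2: 'j'=='j', pos 3: 'y'=='y', pos 4: 'n'!='w', pos 5: 'x'!='h', pos 6: 'e'!='h', pos 7: 'a'!='r', pos 8: 'b'!='y'
Differing positions: 6
Hamming distance: 6


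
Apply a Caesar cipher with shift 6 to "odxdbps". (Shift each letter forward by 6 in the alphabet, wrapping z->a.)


Input: 'odxdbps', shift = 6
Operation: for each letter, (position + 6) mod 26
Mapping: 'o'(14+6=20)->'u', 'd'(3+6=9)->'j', 'x'(23+6=29, 29 mod 26=3)->'d', 'd'(3+6=9)->'j', 'b'(1+6=7)->'h', 'p'(15+6=21)->'v', 's'(18+6=24)->'y'
Result: ujdjhvy


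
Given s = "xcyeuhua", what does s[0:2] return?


Input string: 'xcyeuhua'
Operation: slice [0:2]
Extract characters: s[0]='x', s[1]='c'
Result: xc


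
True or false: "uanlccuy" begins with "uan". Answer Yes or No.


Input string: 'uanlccuy'
Prefix to check: 'uan'
First 3 characters of input: 'uan'
Match: True
Result: Yes


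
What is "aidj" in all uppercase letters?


Input string: 'aidj'
Operation: convert each letter to uppercase
Mapping: 'a'->'A', 'i'->'I', 'd'->'D', 'j'->'J'
Result: AIDJ


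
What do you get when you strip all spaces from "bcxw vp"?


Input string: 'bcxw vp'
Operation: remove all spaces
Words: 'bcxw', 'vp'
Join without spaces: bcxwvp


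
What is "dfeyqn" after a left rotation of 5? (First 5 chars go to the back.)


Input: 'dfeyqn', shift = 5
Operation: split at index 5 and swap parts
Front part s[0:5] = 'dfeyq'
Back part s[5:] = 'n'
Rotated = back + front = 'n' + 'dfeyq'
Result: ndfeyq


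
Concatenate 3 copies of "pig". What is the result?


Input string: 'pig'
Operation: repeat 3 times
Concatenation: 'pig' + 'pig' + 'pig'
Result: pigpigpig


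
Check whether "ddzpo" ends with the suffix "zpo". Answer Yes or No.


Input string: 'ddzpo'
Suffix to check: 'zpo'
Last 3 characters of input: 'zpo'
Match: True
Result: Yes


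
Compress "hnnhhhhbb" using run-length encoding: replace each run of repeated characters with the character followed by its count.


Input: 'hnnhhhhbb'
Operation: identify consecutive runs
Runs: 'h' -> h1, 'nn' -> n2, 'hhhh' -> h4, 'bb' -> b2
Encoded: h1n2h4b2


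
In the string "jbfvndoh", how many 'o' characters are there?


Input string: 'jbfvndoh'
Target character: 'o'
Scan each position: s[6]='o'
Matches found at indices: 6
Total: 1


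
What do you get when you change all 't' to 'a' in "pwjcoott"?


Input string: 'pwjcoott'
Operation: replace 't' with 'a'
Positions of 't': 6, 7
After replacement: pwjcooaa


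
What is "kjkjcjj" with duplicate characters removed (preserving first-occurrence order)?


Input: 'kjkjcjj'
Operation: keep first occurrence of each character
Scan: s[0]='k' new -> keep; s[1]='j' new -> keep; s[2]='k' seen -> skip; s[3]='j' seen -> skip; s[4]='c' new -> keep; s[5]='j' seen -> skip; s[6]='j' seen -> skip
Result: kjc


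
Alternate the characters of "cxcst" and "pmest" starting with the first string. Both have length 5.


String 1: 'cxcst'
String 2: 'pmest'
Operation: alternate characters
Pairs: 'c'+'p', 'x'+'m', 'c'+'e', 's'+'s', 't'+'t'
Result: cpxmcesstt


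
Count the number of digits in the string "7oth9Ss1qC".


Input string: '7oth9Ss1qC'
Operation: count digit characters (0-9)
Scan: '7'(digit), 'o', 't', 'h', '9'(digit), 'S', 's', '1'(digit), 'q', 'C'
Digits found: 3
Result: 3


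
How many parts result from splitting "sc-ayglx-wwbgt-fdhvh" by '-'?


Input string: 'sc-ayglx-wwbgt-fdhvh'
Delimiter: '-'
Split result: 'sc', 'ayglx', 'wwbgt', 'fdhvh'
Number of parts: 4


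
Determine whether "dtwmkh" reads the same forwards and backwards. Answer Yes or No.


Input string: 'dtwmkh'
Reversed: 'hkmwtd'
Compare pairs: s[0]='d' vs s[5]='h' (mismatch), s[1]='t' vs s[4]='k' (mismatch), s[2]='w' vs s[3]='m' (mismatch)
Palindrome: No


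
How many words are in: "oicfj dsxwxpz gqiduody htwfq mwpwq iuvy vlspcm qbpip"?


Input string: 'oicfj dsxwxpz gqiduody htwfq mwpwq iuvy vlspcm qbpip'
Operation: split by spaces
Words found: 'oicfj', 'dsxwxpz', 'gqiduody', 'htwfq', 'mwpwq', 'iuvy', 'vlspcm', 'qbpip'
Word count: 8


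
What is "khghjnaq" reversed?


Input string: 'khghjnaq'
Operation: reverse character order
Original order: 'k' -> 'h' -> 'g' -> 'h' -> 'j' -> 'n' -> 'a' -> 'q'
Reversed order: 'q' -> 'a' -> 'n' -> 'j' -> 'h' -> 'g' -> 'h' -> 'k'
Result: qanjhghk


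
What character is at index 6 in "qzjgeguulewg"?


Input string: 'qzjgeguulewg'
Operation: get character at index 6
Index mapping: s[0]='q', s[1]='z', s[2]='j', s[3]='g', s[4]='e', s[5]='g', s[6]='u'
Result: 'u'


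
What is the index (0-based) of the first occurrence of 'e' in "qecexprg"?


Input string: 'qecexprg'
Target: 'e'
Scanning left to right: s[0]='q', s[1]='e'
First match at index: 1


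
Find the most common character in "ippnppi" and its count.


Input: 'ippnppi'
Operation: tally each character
Counts: 'i':2, 'n':1, 'p':4
Maximum: 'p' appears 4 times


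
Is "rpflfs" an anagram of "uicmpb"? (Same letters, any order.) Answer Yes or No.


String 1: 'uicmpb' -> sorted: 'bcimpu'
String 2: 'rpflfs' -> sorted: 'fflprs'
Compare sorted forms: 'bcimpu' != 'fflprs'
Anagram: No


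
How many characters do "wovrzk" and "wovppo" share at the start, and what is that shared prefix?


String 1: 'wovrzk'
String 2: 'wovppo'
Compare position by position:
pos 0: 'w' vs 'w' match
pos 1: 'o' vs 'o' match
pos 2: 'v' vs 'v' match
pos 3: 'r' vs 'p' differ -> stop
Longest common prefix: "wov" (length 3)


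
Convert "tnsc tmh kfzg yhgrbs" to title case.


Input string: 'tnsc tmh kfzg yhgrbs'
Operation: capitalize first letter of each word
Word transformations: 'tnsc'->'Tnsc', 'tmh'->'Tmh', 'kfzg'->'Kfzg', 'yhgrbs'->'Yhgrbs'
Result: Tnsc Tmh Kfzg Yhgrbs


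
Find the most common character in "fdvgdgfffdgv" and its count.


Input: 'fdvgdgfffdgv'
Operation: tally each character
Counts: 'd':3, 'f':4, 'g':3, 'v':2
Maximum: 'f' appears 4 times


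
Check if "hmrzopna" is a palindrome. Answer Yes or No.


Input string: 'hmrzopna'
Reversed: 'anpozrmh'
Compare pairs: s[0]='h' vs s[7]='a' (mismatch), s[1]='m' vs s[6]='n' (mismatch), s[2]='r' vs s[5]='p' (mismatch), s[3]='z' vs s[4]='o' (mismatch)
Palindrome: No


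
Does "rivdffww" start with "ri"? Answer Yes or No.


Input string: 'rivdffww'
Prefix to check: 'ri'
First 2 characters of input: 'ri'
Match: True
Result: Yes


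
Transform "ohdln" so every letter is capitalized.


Input string: 'ohdln'
Operation: convert each letter to uppercase
Mapping: 'o'->'O', 'h'->'H', 'd'->'D', 'l'->'L', 'n'->'N'
Result: OHDLN


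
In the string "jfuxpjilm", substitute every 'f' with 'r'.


Input string: 'jfuxpjilm'
Operation: replace 'f' with 'r'
Positions of 'f': 1
After replacement: jruxpjilm


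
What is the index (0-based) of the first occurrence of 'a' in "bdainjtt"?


Input string: 'bdainjtt'
Target: 'a'
Scanning left to right: s[0]='b', s[1]='d', s[2]='a'
First match at index: 2


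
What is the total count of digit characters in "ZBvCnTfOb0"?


Input string: 'ZBvCnTfOb0'
Operation: count digit characters (0-9)
Scan: 'Z', 'B', 'v', 'C', 'n', 'T', 'f', 'O', 'b', '0'(digit)
Digits found: 1
Result: 1
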